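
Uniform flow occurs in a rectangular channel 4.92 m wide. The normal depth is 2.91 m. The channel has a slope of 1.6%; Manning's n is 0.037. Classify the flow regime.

subcritical

Flow area A = b·y = 4.92 × 2.91 = 14.32 m². Wetted perimeter P = b + 2y = 4.92 + 2×2.91 = 10.74 m.
Hydraulic radius R = A/P = 14.32/10.74 = 1.333 m.
V = (1/n) R^(2/3) √S = (1/0.037) × 1.333^(2/3) × √0.016 = 4.141 m/s. Hydraulic depth D_h = A/T = 14.32/4.92 = 2.91 m.
Froude number Fr = V/√(g·D_h) = 4.141/√(9.81×2.91) = 0.775, which is less than 1, so the flow is subcritical.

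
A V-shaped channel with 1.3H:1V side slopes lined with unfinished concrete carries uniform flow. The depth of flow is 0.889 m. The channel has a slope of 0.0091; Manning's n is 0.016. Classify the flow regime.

For a triangular section with side slope z = 1.3: A = zy² = 1.3×0.889² = 1.027 m²; P = 2y√(1+z²) = 2×0.889×1.64 = 2.916 m.
Hydraulic radius R = A/P = 1.027/2.916 = 0.3523 m.
V = (1/n) R^(2/3) √S = (1/0.016) × 0.3523^(2/3) × √0.0091 = 2.974 m/s. Hydraulic depth D_h = A/T = 1.027/2.311 = 0.4445 m.
Froude number Fr = V/√(g·D_h) = 2.974/√(9.81×0.4445) = 1.42, which is greater than 1, so the flow is supercritical.

supercritical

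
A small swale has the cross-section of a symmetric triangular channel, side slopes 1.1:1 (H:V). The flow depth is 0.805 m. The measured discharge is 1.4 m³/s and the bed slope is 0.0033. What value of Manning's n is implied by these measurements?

For a triangular section with side slope z = 1.1: A = zy² = 1.1×0.805² = 0.7128 m²; P = 2y√(1+z²) = 2×0.805×1.487 = 2.393 m.
Hydraulic radius R = A/P = 0.7128/2.393 = 0.2978 m.
Rearranging Manning's equation: n = (1/Q) A R^(2/3) S^(1/2) = (1/1.4) × 0.7128 × 0.2978^(2/3) × √0.0033 = 0.013.

n = 0.013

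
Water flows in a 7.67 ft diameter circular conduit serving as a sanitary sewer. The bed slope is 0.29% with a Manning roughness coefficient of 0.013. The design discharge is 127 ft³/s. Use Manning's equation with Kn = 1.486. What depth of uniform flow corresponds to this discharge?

Manning's equation rearranged: A R^(2/3) = nQ / (1.486·√S) = 0.013 × 127 / (1.486 × √0.0029) = 20.63.
At y = 2.11 ft: A R^(2/3) = 11.8 — short.
At y = 2.82 ft: A R^(2/3) = 20.57 — matches.

y_n = 2.82 ft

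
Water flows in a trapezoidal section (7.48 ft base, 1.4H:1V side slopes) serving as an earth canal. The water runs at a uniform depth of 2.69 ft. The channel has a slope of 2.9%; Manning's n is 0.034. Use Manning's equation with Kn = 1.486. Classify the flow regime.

supercritical

With bottom width b = 7.48 ft and side slope z = 1.4: A = (b + zy)y = (7.48 + 1.4×2.69)×2.69 = 30.25 ft²; P = b + 2y√(1+z²) = 7.48 + 2×2.69×1.72 = 16.74 ft.
Hydraulic radius R = A/P = 30.25/16.74 = 1.808 ft.
V = (1.486/n) R^(2/3) √S = (1.486/0.034) × 1.808^(2/3) × √0.029 = 11.04 ft/s. Hydraulic depth D_h = A/T = 30.25/15.01 = 2.015 ft.
Froude number Fr = V/√(g·D_h) = 11.04/√(32.2×2.015) = 1.37, which is greater than 1, so the flow is supercritical.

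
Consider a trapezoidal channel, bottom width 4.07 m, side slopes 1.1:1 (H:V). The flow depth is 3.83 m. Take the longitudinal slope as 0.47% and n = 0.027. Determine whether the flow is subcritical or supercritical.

subcritical

With bottom width b = 4.07 m and side slope z = 1.1: A = (b + zy)y = (4.07 + 1.1×3.83)×3.83 = 31.72 m²; P = b + 2y√(1+z²) = 4.07 + 2×3.83×1.487 = 15.46 m.
Hydraulic radius R = A/P = 31.72/15.46 = 2.052 m.
V = (1/n) R^(2/3) √S = (1/0.027) × 2.052^(2/3) × √0.0047 = 4.101 m/s. Hydraulic depth D_h = A/T = 31.72/12.5 = 2.539 m.
Froude number Fr = V/√(g·D_h) = 4.101/√(9.81×2.539) = 0.822, which is less than 1, so the flow is subcritical.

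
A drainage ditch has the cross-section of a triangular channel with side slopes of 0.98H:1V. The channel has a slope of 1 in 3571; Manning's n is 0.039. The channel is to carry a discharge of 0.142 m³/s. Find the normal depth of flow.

y_n = 0.865 m

Manning's equation rearranged: A R^(2/3) = nQ / (1·√S) = 0.039 × 0.142 / (√0.00028) = 0.3309.
Trying y = 1.04 m: A R^(2/3) = 0.5403 — high.
Trying y = 0.635 m: A R^(2/3) = 0.145 — low.
Trying y = 0.865 m: A R^(2/3) = 0.3306 — matches.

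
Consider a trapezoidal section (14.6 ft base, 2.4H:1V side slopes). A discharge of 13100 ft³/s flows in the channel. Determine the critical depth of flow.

At critical depth, Q² T / (g A³) = 1, i.e. A³/T = Q²/g = 13100²/32.2 = 5330000.
Try y = 12.1 ft: A³/T = 2026000 — short.
Try y = 18.8 ft: A³/T = 13500000 — over.
Try y = 15.2 ft: A³/T = 5345000 — ≈ 5330000.

y_c = 15.2 ft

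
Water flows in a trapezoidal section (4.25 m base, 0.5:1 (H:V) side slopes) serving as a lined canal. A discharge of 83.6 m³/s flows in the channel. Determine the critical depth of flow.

y_c = 3.01 m

At critical depth, Q² T / (g A³) = 1, i.e. A³/T = Q²/g = 83.6²/9.81 = 712.4.
Try y = 2.59 m: A³/T = 433.1 — too small.
Try y = 3.82 m: A³/T = 1615 — too large.
Try y = 3.01 m: A³/T = 716 — matches.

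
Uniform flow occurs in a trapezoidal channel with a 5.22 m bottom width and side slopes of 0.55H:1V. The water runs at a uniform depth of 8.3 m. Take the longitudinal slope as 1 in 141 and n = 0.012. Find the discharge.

Q = 1280 m³/s

With bottom width b = 5.22 m and side slope z = 0.55: A = (b + zy)y = (5.22 + 0.55×8.3)×8.3 = 81.22 m²; P = b + 2y√(1+z²) = 5.22 + 2×8.3×1.141 = 24.17 m.
Hydraulic radius R = A/P = 81.22/24.17 = 3.361 m.
Manning's equation: Q = (1/n) A R^(2/3) S^(1/2) = (1/0.012) × 81.22 × 3.361^(2/3) × 0.007092^(1/2) = 1280 m³/s.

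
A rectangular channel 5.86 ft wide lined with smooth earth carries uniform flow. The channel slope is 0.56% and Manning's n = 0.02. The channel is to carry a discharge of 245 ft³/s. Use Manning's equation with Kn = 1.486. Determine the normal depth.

Manning's equation rearranged: A R^(2/3) = nQ / (1.486·√S) = 0.02 × 245 / (1.486 × √0.0056) = 44.06.
At y = 4.22 ft: A R^(2/3) = 35.63 — short.
At y = 5.71 ft: A R^(2/3) = 51.98 — over.
At y = 5 ft: A R^(2/3) = 44.11 — matches.

y_n = 5 ft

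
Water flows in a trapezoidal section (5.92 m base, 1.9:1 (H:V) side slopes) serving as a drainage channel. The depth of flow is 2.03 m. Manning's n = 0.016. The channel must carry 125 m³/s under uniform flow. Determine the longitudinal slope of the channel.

S = 0.00677

With bottom width b = 5.92 m and side slope z = 1.9: A = (b + zy)y = (5.92 + 1.9×2.03)×2.03 = 19.85 m²; P = b + 2y√(1+z²) = 5.92 + 2×2.03×2.147 = 14.64 m.
Hydraulic radius R = A/P = 19.85/14.64 = 1.356 m.
From Manning's equation, S = [nQ / (1 A R^(2/3))]² = [0.016 × 125 / (1 × 19.85 × 1.356^(2/3))]² = 0.00677.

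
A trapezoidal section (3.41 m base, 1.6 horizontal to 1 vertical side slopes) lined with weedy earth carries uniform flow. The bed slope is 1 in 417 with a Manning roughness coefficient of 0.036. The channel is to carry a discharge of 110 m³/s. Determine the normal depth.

y_n = 4.42 m

Manning's equation rearranged: A R^(2/3) = nQ / (1·√S) = 0.036 × 110 / (√0.002398) = 80.87.
Try y = 5.39 m: A R^(2/3) = 126.7 — too large.
Try y = 3.04 m: A R^(2/3) = 35.69 — too small.
Try y = 4.42 m: A R^(2/3) = 80.87 — ≈ 80.87.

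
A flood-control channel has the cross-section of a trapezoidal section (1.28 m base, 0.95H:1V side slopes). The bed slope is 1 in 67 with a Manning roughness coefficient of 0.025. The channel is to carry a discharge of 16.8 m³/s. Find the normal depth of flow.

y_n = 1.52 m

Manning's equation rearranged: A R^(2/3) = nQ / (1·√S) = 0.025 × 16.8 / (√0.01493) = 3.438.
Try y = 1.36 m: A R^(2/3) = 2.745 — too small.
Try y = 1.81 m: A R^(2/3) = 4.93 — too large.
Try y = 1.52 m: A R^(2/3) = 3.438 — matches.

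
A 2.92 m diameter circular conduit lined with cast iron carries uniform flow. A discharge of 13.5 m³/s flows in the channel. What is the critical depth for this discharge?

y_c = 1.61 m

At critical depth, Q² T / (g A³) = 1, i.e. A³/T = Q²/g = 13.5²/9.81 = 18.58.
Try y = 1.22 m: A³/T = 6.466 — low.
Try y = 1.61 m: A³/T = 18.68 — ≈ 18.58.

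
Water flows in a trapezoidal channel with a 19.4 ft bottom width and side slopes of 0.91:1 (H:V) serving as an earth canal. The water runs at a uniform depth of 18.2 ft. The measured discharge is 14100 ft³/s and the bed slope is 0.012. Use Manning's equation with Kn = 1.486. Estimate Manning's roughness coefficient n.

n = 0.034

With bottom width b = 19.4 ft and side slope z = 0.91: A = (b + zy)y = (19.4 + 0.91×18.2)×18.2 = 654.5 ft²; P = b + 2y√(1+z²) = 19.4 + 2×18.2×1.352 = 68.62 ft.
Hydraulic radius R = A/P = 654.5/68.62 = 9.539 ft.
Rearranging Manning's equation: n = (1.486/Q) A R^(2/3) S^(1/2) = (1.486/14100) × 654.5 × 9.539^(2/3) × √0.012 = 0.034.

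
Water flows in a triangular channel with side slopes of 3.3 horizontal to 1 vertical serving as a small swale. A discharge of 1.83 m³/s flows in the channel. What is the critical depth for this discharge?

y_c = 0.575 m

At critical depth, Q² T / (g A³) = 1, i.e. A³/T = Q²/g = 1.83²/9.81 = 0.3414.
Trying y = 0.5 m: A³/T = 0.1702 — low.
Trying y = 0.71 m: A³/T = 0.9824 — high.
Trying y = 0.575 m: A³/T = 0.3422 — close enough.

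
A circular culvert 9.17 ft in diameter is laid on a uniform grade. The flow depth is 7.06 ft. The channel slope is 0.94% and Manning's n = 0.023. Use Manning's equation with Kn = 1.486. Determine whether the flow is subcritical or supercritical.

For a circular section of diameter D = 9.17 ft at depth y = 7.06 ft, the central angle is θ = 2 arccos(1 − 2y/D) = 4.282 rad. Then A = (D²/8)(θ − sin θ) = 54.56 ft² and P = Dθ/2 = 19.63 ft.
Hydraulic radius R = A/P = 54.56/19.63 = 2.779 ft.
V = (1.486/n) R^(2/3) √S = (1.486/0.023) × 2.779^(2/3) × √0.0094 = 12.38 ft/s. Hydraulic depth D_h = A/T = 54.56/7.719 = 7.068 ft.
Froude number Fr = V/√(g·D_h) = 12.38/√(32.2×7.068) = 0.821, which is less than 1, so the flow is subcritical.

subcritical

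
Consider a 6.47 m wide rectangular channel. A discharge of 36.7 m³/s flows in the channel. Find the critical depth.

For a rectangular channel, critical depth y_c = (q²/g)^(1/3) where q = Q/b = 36.7/6.47 = 5.672 m²/s.
So y_c = (5.672²/9.81)^(1/3) = 1.49 m.

y_c = 1.49 m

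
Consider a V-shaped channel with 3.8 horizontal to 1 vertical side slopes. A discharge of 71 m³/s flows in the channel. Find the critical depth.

At critical depth, Q² T / (g A³) = 1, i.e. A³/T = Q²/g = 71²/9.81 = 513.9.
Trying y = 2.04 m: A³/T = 255.1 — low.
Trying y = 2.68 m: A³/T = 998.2 — high.
Trying y = 2.35 m: A³/T = 517.5 — matches.

y_c = 2.35 m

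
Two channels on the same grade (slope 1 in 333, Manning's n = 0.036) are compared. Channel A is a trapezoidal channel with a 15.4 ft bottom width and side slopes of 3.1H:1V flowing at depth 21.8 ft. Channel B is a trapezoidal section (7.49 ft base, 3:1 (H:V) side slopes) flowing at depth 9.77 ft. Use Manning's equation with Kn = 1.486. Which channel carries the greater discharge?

channel A

Channel A: With bottom width b = 15.4 ft and side slope z = 3.1: A = (b + zy)y = (15.4 + 3.1×21.8)×21.8 = 1809 ft²; P = b + 2y√(1+z²) = 15.4 + 2×21.8×3.257 = 157.4 ft. Hydraulic radius R = A/P = 1809/157.4 = 11.49 ft. Q_A = (1.486/0.036)·1809·11.49^(2/3)·√0.003003 = 20840 ft³/s.
Channel B: With bottom width b = 7.49 ft and side slope z = 3: A = (b + zy)y = (7.49 + 3×9.77)×9.77 = 359.5 ft²; P = b + 2y√(1+z²) = 7.49 + 2×9.77×3.162 = 69.28 ft. Hydraulic radius R = A/P = 359.5/69.28 = 5.19 ft. Q_B = (1.486/0.036)·359.5·5.19^(2/3)·√0.003003 = 2438 ft³/s.
Q_A = 20840 ft³/s vs Q_B = 2438 ft³/s, so channel A carries more.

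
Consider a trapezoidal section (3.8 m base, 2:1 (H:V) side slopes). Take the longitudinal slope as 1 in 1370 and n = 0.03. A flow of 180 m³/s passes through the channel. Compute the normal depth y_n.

Manning's equation rearranged: A R^(2/3) = nQ / (1·√S) = 0.03 × 180 / (√0.0007299) = 199.9.
At y = 5.13 m: A R^(2/3) = 139.8 — low.
At y = 6.7 m: A R^(2/3) = 261.2 — high.
At y = 5.98 m: A R^(2/3) = 199.7 — close enough.

y_n = 5.98 m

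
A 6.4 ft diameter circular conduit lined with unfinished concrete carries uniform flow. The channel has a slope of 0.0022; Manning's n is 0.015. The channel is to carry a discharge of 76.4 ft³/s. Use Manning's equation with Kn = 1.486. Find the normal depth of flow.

y_n = 2.71 ft

Manning's equation rearranged: A R^(2/3) = nQ / (1.486·√S) = 0.015 × 76.4 / (1.486 × √0.0022) = 16.44.
Try y = 2.93 ft: A R^(2/3) = 18.89 — high.
Try y = 2.43 ft: A R^(2/3) = 13.47 — low.
Try y = 2.71 ft: A R^(2/3) = 16.44 — ≈ 16.44.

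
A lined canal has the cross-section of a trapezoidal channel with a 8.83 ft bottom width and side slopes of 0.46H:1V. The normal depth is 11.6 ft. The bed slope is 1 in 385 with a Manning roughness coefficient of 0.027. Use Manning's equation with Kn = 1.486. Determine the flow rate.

With bottom width b = 8.83 ft and side slope z = 0.46: A = (b + zy)y = (8.83 + 0.46×11.6)×11.6 = 164.3 ft²; P = b + 2y√(1+z²) = 8.83 + 2×11.6×1.101 = 34.37 ft.
Hydraulic radius R = A/P = 164.3/34.37 = 4.782 ft.
Manning's equation: Q = (1.486/n) A R^(2/3) S^(1/2) = (1.486/0.027) × 164.3 × 4.782^(2/3) × 0.002597^(1/2) = 1310 ft³/s.

Q = 1310 ft³/s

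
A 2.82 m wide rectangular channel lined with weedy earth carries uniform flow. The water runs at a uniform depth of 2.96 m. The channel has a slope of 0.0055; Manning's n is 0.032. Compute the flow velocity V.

V = 2.25 m/s

Flow area A = b·y = 2.82 × 2.96 = 8.347 m². Wetted perimeter P = b + 2y = 2.82 + 2×2.96 = 8.74 m.
Hydraulic radius R = A/P = 8.347/8.74 = 0.9551 m.
From Manning's equation, V = (1/n) R^(2/3) S^(1/2) = (1/0.032) × 0.9551^(2/3) × 0.0055^(1/2) = 2.25 m/s.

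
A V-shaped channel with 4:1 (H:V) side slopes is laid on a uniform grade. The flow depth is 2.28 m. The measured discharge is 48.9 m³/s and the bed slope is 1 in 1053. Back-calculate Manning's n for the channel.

n = 0.014

For a triangular section with side slope z = 4: A = zy² = 4×2.28² = 20.79 m²; P = 2y√(1+z²) = 2×2.28×4.123 = 18.8 m.
Hydraulic radius R = A/P = 20.79/18.8 = 1.106 m.
Rearranging Manning's equation: n = (1/Q) A R^(2/3) S^(1/2) = (1/48.9) × 20.79 × 1.106^(2/3) × √0.0009497 = 0.014.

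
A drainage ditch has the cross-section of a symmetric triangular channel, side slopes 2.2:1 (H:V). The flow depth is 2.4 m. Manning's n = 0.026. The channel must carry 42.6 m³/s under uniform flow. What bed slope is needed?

For a triangular section with side slope z = 2.2: A = zy² = 2.2×2.4² = 12.67 m²; P = 2y√(1+z²) = 2×2.4×2.417 = 11.6 m.
Hydraulic radius R = A/P = 12.67/11.6 = 1.092 m.
From Manning's equation, S = [nQ / (1 A R^(2/3))]² = [0.026 × 42.6 / (1 × 12.67 × 1.092^(2/3))]² = 0.00679.

S = 0.00679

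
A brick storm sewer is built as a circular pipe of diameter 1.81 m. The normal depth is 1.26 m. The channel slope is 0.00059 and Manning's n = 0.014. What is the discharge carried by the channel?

Q = 2.19 m³/s

For a circular section of diameter D = 1.81 m at depth y = 1.26 m, the central angle is θ = 2 arccos(1 − 2y/D) = 3.948 rad. Then A = (D²/8)(θ − sin θ) = 1.912 m² and P = Dθ/2 = 3.573 m.
Hydraulic radius R = A/P = 1.912/3.573 = 0.5352 m.
Manning's equation: Q = (1/n) A R^(2/3) S^(1/2) = (1/0.014) × 1.912 × 0.5352^(2/3) × 0.00059^(1/2) = 2.19 m³/s.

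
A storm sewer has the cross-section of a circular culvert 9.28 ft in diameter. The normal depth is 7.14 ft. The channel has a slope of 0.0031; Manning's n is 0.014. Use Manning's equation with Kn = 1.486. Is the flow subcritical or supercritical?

subcritical

For a circular section of diameter D = 9.28 ft at depth y = 7.14 ft, the central angle is θ = 2 arccos(1 − 2y/D) = 4.28 rad. Then A = (D²/8)(θ − sin θ) = 55.84 ft² and P = Dθ/2 = 19.86 ft.
Hydraulic radius R = A/P = 55.84/19.86 = 2.812 ft.
V = (1.486/n) R^(2/3) √S = (1.486/0.014) × 2.812^(2/3) × √0.0031 = 11.77 ft/s. Hydraulic depth D_h = A/T = 55.84/7.818 = 7.143 ft.
Froude number Fr = V/√(g·D_h) = 11.77/√(32.2×7.143) = 0.776, which is less than 1, so the flow is subcritical.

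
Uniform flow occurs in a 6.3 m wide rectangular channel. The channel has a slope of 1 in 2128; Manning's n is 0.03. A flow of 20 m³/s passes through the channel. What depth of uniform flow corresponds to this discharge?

y_n = 3.22 m

Manning's equation rearranged: A R^(2/3) = nQ / (1·√S) = 0.03 × 20 / (√0.0004699) = 27.68.
Trying y = 4.01 m: A R^(2/3) = 36.88 — high.
Trying y = 2.39 m: A R^(2/3) = 18.47 — low.
Trying y = 3.22 m: A R^(2/3) = 27.66 — matches.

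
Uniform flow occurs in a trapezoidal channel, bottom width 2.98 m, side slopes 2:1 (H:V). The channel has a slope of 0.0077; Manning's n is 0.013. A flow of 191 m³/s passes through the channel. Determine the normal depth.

Manning's equation rearranged: A R^(2/3) = nQ / (1·√S) = 0.013 × 191 / (√0.0077) = 28.3.
Try y = 3.37 m: A R^(2/3) = 48.73 — high.
Try y = 2.07 m: A R^(2/3) = 16.68 — low.
Try y = 2.64 m: A R^(2/3) = 28.25 — matches.

y_n = 2.64 m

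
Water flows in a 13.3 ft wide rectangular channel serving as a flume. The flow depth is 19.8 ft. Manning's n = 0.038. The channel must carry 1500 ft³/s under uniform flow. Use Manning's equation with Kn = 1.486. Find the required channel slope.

Flow area A = b·y = 13.3 × 19.8 = 263.3 ft². Wetted perimeter P = b + 2y = 13.3 + 2×19.8 = 52.9 ft.
Hydraulic radius R = A/P = 263.3/52.9 = 4.978 ft.
From Manning's equation, S = [nQ / (1.486 A R^(2/3))]² = [0.038 × 1500 / (1.486 × 263.3 × 4.978^(2/3))]² = 0.0025.

S = 0.0025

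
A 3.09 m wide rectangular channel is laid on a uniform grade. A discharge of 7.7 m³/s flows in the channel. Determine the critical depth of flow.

For a rectangular channel, critical depth y_c = (q²/g)^(1/3) where q = Q/b = 7.7/3.09 = 2.492 m²/s.
So y_c = (2.492²/9.81)^(1/3) = 0.859 m.

y_c = 0.859 m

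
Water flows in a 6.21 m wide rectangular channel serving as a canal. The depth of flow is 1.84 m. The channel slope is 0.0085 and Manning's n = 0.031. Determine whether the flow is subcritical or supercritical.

subcritical

Flow area A = b·y = 6.21 × 1.84 = 11.43 m². Wetted perimeter P = b + 2y = 6.21 + 2×1.84 = 9.89 m.
Hydraulic radius R = A/P = 11.43/9.89 = 1.155 m.
V = (1/n) R^(2/3) √S = (1/0.031) × 1.155^(2/3) × √0.0085 = 3.275 m/s. Hydraulic depth D_h = A/T = 11.43/6.21 = 1.84 m.
Froude number Fr = V/√(g·D_h) = 3.275/√(9.81×1.84) = 0.771, which is less than 1, so the flow is subcritical.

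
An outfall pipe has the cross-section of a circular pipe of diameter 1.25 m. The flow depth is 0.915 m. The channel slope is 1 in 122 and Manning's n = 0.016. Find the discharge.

Q = 2.83 m³/s

For a circular section of diameter D = 1.25 m at depth y = 0.915 m, the central angle is θ = 2 arccos(1 − 2y/D) = 4.107 rad. Then A = (D²/8)(θ − sin θ) = 0.9626 m² and P = Dθ/2 = 2.567 m.
Hydraulic radius R = A/P = 0.9626/2.567 = 0.3751 m.
Manning's equation: Q = (1/n) A R^(2/3) S^(1/2) = (1/0.016) × 0.9626 × 0.3751^(2/3) × 0.008197^(1/2) = 2.83 m³/s.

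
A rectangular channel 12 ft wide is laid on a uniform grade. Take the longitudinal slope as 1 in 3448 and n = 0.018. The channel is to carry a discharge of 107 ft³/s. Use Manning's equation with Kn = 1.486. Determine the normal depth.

Manning's equation rearranged: A R^(2/3) = nQ / (1.486·√S) = 0.018 × 107 / (1.486 × √0.00029) = 76.11.
Try y = 2.85 ft: A R^(2/3) = 53.06 — short.
Try y = 4.02 ft: A R^(2/3) = 86.65 — over.
Try y = 3.67 ft: A R^(2/3) = 76.23 — matches.

y_n = 3.67 ft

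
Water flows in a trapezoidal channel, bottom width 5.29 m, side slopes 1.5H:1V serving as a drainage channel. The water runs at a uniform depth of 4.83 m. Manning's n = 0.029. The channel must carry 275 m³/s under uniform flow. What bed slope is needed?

With bottom width b = 5.29 m and side slope z = 1.5: A = (b + zy)y = (5.29 + 1.5×4.83)×4.83 = 60.54 m²; P = b + 2y√(1+z²) = 5.29 + 2×4.83×1.803 = 22.7 m.
Hydraulic radius R = A/P = 60.54/22.7 = 2.667 m.
From Manning's equation, S = [nQ / (1 A R^(2/3))]² = [0.029 × 275 / (1 × 60.54 × 2.667^(2/3))]² = 0.00469.

S = 0.00469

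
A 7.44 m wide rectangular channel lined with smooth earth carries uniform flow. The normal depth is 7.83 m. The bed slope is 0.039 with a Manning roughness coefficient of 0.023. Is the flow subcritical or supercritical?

Flow area A = b·y = 7.44 × 7.83 = 58.26 m². Wetted perimeter P = b + 2y = 7.44 + 2×7.83 = 23.1 m.
Hydraulic radius R = A/P = 58.26/23.1 = 2.522 m.
V = (1/n) R^(2/3) √S = (1/0.023) × 2.522^(2/3) × √0.039 = 15.91 m/s. Hydraulic depth D_h = A/T = 58.26/7.44 = 7.83 m.
Froude number Fr = V/√(g·D_h) = 15.91/√(9.81×7.83) = 1.82, which is greater than 1, so the flow is supercritical.

supercritical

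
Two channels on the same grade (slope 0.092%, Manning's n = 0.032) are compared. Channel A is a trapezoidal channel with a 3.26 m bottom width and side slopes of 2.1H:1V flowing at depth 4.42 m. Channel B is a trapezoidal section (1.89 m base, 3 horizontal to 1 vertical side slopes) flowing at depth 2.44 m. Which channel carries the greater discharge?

Channel A: With bottom width b = 3.26 m and side slope z = 2.1: A = (b + zy)y = (3.26 + 2.1×4.42)×4.42 = 55.44 m²; P = b + 2y√(1+z²) = 3.26 + 2×4.42×2.326 = 23.82 m. Hydraulic radius R = A/P = 55.44/23.82 = 2.327 m. Q_A = (1/0.032)·55.44·2.327^(2/3)·√0.00092 = 92.27 m³/s.
Channel B: With bottom width b = 1.89 m and side slope z = 3: A = (b + zy)y = (1.89 + 3×2.44)×2.44 = 22.47 m²; P = b + 2y√(1+z²) = 1.89 + 2×2.44×3.162 = 17.32 m. Hydraulic radius R = A/P = 22.47/17.32 = 1.297 m. Q_B = (1/0.032)·22.47·1.297^(2/3)·√0.00092 = 25.34 m³/s.
Q_A = 92.27 m³/s vs Q_B = 25.34 m³/s, so channel A carries more.

channel A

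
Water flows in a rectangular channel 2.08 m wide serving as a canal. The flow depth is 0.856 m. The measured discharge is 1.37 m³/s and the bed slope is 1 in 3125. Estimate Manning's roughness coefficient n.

Flow area A = b·y = 2.08 × 0.856 = 1.78 m². Wetted perimeter P = b + 2y = 2.08 + 2×0.856 = 3.792 m.
Hydraulic radius R = A/P = 1.78/3.792 = 0.4695 m.
Rearranging Manning's equation: n = (1/Q) A R^(2/3) S^(1/2) = (1/1.37) × 1.78 × 0.4695^(2/3) × √0.00032 = 0.014.

n = 0.014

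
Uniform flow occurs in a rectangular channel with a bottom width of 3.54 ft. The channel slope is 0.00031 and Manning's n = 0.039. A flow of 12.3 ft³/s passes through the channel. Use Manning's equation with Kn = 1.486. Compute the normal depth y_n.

Manning's equation rearranged: A R^(2/3) = nQ / (1.486·√S) = 0.039 × 12.3 / (1.486 × √0.00031) = 18.33.
Trying y = 5.41 ft: A R^(2/3) = 23.2 — too large.
Trying y = 3.77 ft: A R^(2/3) = 15.11 — too small.
Trying y = 4.43 ft: A R^(2/3) = 18.34 — ≈ 18.33.

y_n = 4.43 ft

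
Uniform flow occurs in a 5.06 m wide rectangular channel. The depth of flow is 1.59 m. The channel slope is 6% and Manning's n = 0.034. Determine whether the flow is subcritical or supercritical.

Flow area A = b·y = 5.06 × 1.59 = 8.045 m². Wetted perimeter P = b + 2y = 5.06 + 2×1.59 = 8.24 m.
Hydraulic radius R = A/P = 8.045/8.24 = 0.9764 m.
V = (1/n) R^(2/3) √S = (1/0.034) × 0.9764^(2/3) × √0.06 = 7.091 m/s. Hydraulic depth D_h = A/T = 8.045/5.06 = 1.59 m.
Froude number Fr = V/√(g·D_h) = 7.091/√(9.81×1.59) = 1.8, which is greater than 1, so the flow is supercritical.

supercritical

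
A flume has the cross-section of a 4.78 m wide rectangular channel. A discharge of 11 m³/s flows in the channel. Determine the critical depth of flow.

y_c = 0.814 m

For a rectangular channel, critical depth y_c = (q²/g)^(1/3) where q = Q/b = 11/4.78 = 2.301 m²/s.
So y_c = (2.301²/9.81)^(1/3) = 0.814 m.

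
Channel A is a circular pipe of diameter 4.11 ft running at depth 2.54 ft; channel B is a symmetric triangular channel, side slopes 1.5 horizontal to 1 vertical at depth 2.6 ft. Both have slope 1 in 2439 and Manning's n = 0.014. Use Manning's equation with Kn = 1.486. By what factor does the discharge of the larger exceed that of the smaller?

1.13

Channel A: For a circular section of diameter D = 4.11 ft at depth y = 2.54 ft, the central angle is θ = 2 arccos(1 − 2y/D) = 3.618 rad. Then A = (D²/8)(θ − sin θ) = 8.608 ft² and P = Dθ/2 = 7.435 ft. Hydraulic radius R = A/P = 8.608/7.435 = 1.158 ft. Q_A = (1.486/0.014)·8.608·1.158^(2/3)·√0.00041 = 20.4 ft³/s.
Channel B: For a triangular section with side slope z = 1.5: A = zy² = 1.5×2.6² = 10.14 ft²; P = 2y√(1+z²) = 2×2.6×1.803 = 9.374 ft. Hydraulic radius R = A/P = 10.14/9.374 = 1.082 ft. Q_B = (1.486/0.014)·10.14·1.082^(2/3)·√0.00041 = 22.96 ft³/s.
The larger discharge is 22.96 ft³/s and the smaller is 20.4 ft³/s; the ratio is 1.13.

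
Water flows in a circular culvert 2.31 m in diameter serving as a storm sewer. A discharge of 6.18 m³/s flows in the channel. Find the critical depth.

At critical depth, Q² T / (g A³) = 1, i.e. A³/T = Q²/g = 6.18²/9.81 = 3.893.
Trying y = 1.37 m: A³/T = 7.648 — too large.
Trying y = 0.793 m: A³/T = 0.9408 — too small.
Trying y = 1.15 m: A³/T = 3.918 — close enough.

y_c = 1.15 m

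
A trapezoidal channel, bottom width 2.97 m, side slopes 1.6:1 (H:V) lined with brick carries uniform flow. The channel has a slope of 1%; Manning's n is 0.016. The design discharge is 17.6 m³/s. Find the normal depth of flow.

Manning's equation rearranged: A R^(2/3) = nQ / (1·√S) = 0.016 × 17.6 / (√0.01) = 2.816.
At y = 0.716 m: A R^(2/3) = 1.904 — short.
At y = 1.01 m: A R^(2/3) = 3.592 — over.
At y = 0.886 m: A R^(2/3) = 2.814 — ≈ 2.816.

y_n = 0.886 m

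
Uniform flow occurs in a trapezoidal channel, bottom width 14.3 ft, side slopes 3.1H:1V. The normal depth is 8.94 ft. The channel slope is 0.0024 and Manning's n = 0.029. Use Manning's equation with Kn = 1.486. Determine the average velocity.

With bottom width b = 14.3 ft and side slope z = 3.1: A = (b + zy)y = (14.3 + 3.1×8.94)×8.94 = 375.6 ft²; P = b + 2y√(1+z²) = 14.3 + 2×8.94×3.257 = 72.54 ft.
Hydraulic radius R = A/P = 375.6/72.54 = 5.178 ft.
From Manning's equation, V = (1.486/n) R^(2/3) S^(1/2) = (1.486/0.029) × 5.178^(2/3) × 0.0024^(1/2) = 7.51 ft/s.

V = 7.51 ft/s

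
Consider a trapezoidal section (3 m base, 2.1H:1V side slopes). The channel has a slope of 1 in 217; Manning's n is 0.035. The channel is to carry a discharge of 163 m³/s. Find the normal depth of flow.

Manning's equation rearranged: A R^(2/3) = nQ / (1·√S) = 0.035 × 163 / (√0.004608) = 84.04.
At y = 3.54 m: A R^(2/3) = 56.61 — short.
At y = 4.2 m: A R^(2/3) = 84.04 — ≈ 84.04.

y_n = 4.2 m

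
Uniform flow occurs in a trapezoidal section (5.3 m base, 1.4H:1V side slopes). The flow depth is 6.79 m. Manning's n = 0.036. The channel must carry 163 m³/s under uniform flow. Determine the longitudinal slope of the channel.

With bottom width b = 5.3 m and side slope z = 1.4: A = (b + zy)y = (5.3 + 1.4×6.79)×6.79 = 100.5 m²; P = b + 2y√(1+z²) = 5.3 + 2×6.79×1.72 = 28.66 m.
Hydraulic radius R = A/P = 100.5/28.66 = 3.507 m.
From Manning's equation, S = [nQ / (1 A R^(2/3))]² = [0.036 × 163 / (1 × 100.5 × 3.507^(2/3))]² = 0.000639.

S = 0.000639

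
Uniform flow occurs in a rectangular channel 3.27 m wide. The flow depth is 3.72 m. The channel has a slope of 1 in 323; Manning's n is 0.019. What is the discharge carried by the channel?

Flow area A = b·y = 3.27 × 3.72 = 12.16 m². Wetted perimeter P = b + 2y = 3.27 + 2×3.72 = 10.71 m.
Hydraulic radius R = A/P = 12.16/10.71 = 1.136 m.
Manning's equation: Q = (1/n) A R^(2/3) S^(1/2) = (1/0.019) × 12.16 × 1.136^(2/3) × 0.003096^(1/2) = 38.8 m³/s.

Q = 38.8 m³/s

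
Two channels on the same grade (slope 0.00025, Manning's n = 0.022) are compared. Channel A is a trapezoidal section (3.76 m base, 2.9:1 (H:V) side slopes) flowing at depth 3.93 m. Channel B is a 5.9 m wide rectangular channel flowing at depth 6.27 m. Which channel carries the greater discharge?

Channel A: With bottom width b = 3.76 m and side slope z = 2.9: A = (b + zy)y = (3.76 + 2.9×3.93)×3.93 = 59.57 m²; P = b + 2y√(1+z²) = 3.76 + 2×3.93×3.068 = 27.87 m. Hydraulic radius R = A/P = 59.57/27.87 = 2.137 m. Q_A = (1/0.022)·59.57·2.137^(2/3)·√0.00025 = 71.03 m³/s.
Channel B: Flow area A = b·y = 5.9 × 6.27 = 36.99 m². Wetted perimeter P = b + 2y = 5.9 + 2×6.27 = 18.44 m. Hydraulic radius R = A/P = 36.99/18.44 = 2.006 m. Q_B = (1/0.022)·36.99·2.006^(2/3)·√0.00025 = 42.29 m³/s.
Q_A = 71.03 m³/s vs Q_B = 42.29 m³/s, so channel A carries more.

channel A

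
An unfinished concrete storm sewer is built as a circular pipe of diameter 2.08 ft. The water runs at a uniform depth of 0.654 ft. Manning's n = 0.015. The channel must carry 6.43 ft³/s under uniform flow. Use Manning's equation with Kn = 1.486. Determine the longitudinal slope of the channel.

S = 0.019

For a circular section of diameter D = 2.08 ft at depth y = 0.654 ft, the central angle is θ = 2 arccos(1 − 2y/D) = 2.381 rad. Then A = (D²/8)(θ − sin θ) = 0.9149 ft² and P = Dθ/2 = 2.476 ft.
Hydraulic radius R = A/P = 0.9149/2.476 = 0.3695 ft.
From Manning's equation, S = [nQ / (1.486 A R^(2/3))]² = [0.015 × 6.43 / (1.486 × 0.9149 × 0.3695^(2/3))]² = 0.019.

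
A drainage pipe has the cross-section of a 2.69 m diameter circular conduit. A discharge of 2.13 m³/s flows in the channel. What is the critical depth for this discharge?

At critical depth, Q² T / (g A³) = 1, i.e. A³/T = Q²/g = 2.13²/9.81 = 0.4625.
Try y = 0.509 m: A³/T = 0.1981 — low.
Try y = 0.79 m: A³/T = 1.101 — high.
Try y = 0.632 m: A³/T = 0.4621 — matches.

y_c = 0.632 m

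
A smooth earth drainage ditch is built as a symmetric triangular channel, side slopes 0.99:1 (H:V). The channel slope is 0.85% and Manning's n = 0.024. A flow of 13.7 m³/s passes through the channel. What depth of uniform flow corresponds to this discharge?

Manning's equation rearranged: A R^(2/3) = nQ / (1·√S) = 0.024 × 13.7 / (√0.0085) = 3.566.
Trying y = 2.63 m: A R^(2/3) = 6.502 — over.
Trying y = 1.54 m: A R^(2/3) = 1.56 — short.
Trying y = 2.1 m: A R^(2/3) = 3.568 — close enough.

y_n = 2.1 m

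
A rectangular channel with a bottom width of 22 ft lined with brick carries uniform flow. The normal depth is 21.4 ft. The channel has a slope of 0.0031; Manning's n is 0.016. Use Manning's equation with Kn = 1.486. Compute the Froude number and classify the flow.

Flow area A = b·y = 22 × 21.4 = 470.8 ft². Wetted perimeter P = b + 2y = 22 + 2×21.4 = 64.8 ft.
Hydraulic radius R = A/P = 470.8/64.8 = 7.265 ft.
V = (1.486/n) R^(2/3) √S = (1.486/0.016) × 7.265^(2/3) × √0.0031 = 19.4 ft/s. Hydraulic depth D_h = A/T = 470.8/22 = 21.4 ft.
Froude number Fr = V/√(g·D_h) = 19.4/√(32.2×21.4) = 0.739, which is less than 1, so the flow is subcritical.

subcritical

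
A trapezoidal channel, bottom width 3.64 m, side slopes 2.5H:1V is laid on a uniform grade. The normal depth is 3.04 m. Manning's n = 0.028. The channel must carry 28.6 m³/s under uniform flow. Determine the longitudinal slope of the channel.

S = 0.000269

With bottom width b = 3.64 m and side slope z = 2.5: A = (b + zy)y = (3.64 + 2.5×3.04)×3.04 = 34.17 m²; P = b + 2y√(1+z²) = 3.64 + 2×3.04×2.693 = 20.01 m.
Hydraulic radius R = A/P = 34.17/20.01 = 1.708 m.
From Manning's equation, S = [nQ / (1 A R^(2/3))]² = [0.028 × 28.6 / (1 × 34.17 × 1.708^(2/3))]² = 0.000269.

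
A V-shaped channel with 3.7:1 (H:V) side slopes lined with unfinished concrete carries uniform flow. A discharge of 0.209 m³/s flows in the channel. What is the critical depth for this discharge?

At critical depth, Q² T / (g A³) = 1, i.e. A³/T = Q²/g = 0.209²/9.81 = 0.004453.
At y = 0.179 m: A³/T = 0.001258 — short.
At y = 0.23 m: A³/T = 0.004406 — ≈ 0.004453.

y_c = 0.23 m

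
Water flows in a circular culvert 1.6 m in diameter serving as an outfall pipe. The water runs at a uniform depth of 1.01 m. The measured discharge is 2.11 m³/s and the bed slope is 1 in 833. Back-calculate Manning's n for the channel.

n = 0.013

For a circular section of diameter D = 1.6 m at depth y = 1.01 m, the central angle is θ = 2 arccos(1 − 2y/D) = 3.673 rad. Then A = (D²/8)(θ − sin θ) = 1.337 m² and P = Dθ/2 = 2.938 m.
Hydraulic radius R = A/P = 1.337/2.938 = 0.4552 m.
Rearranging Manning's equation: n = (1/Q) A R^(2/3) S^(1/2) = (1/2.11) × 1.337 × 0.4552^(2/3) × √0.0012 = 0.013.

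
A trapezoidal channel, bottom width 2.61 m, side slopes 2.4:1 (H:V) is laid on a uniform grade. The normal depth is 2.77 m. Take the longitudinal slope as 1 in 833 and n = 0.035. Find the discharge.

With bottom width b = 2.61 m and side slope z = 2.4: A = (b + zy)y = (2.61 + 2.4×2.77)×2.77 = 25.64 m²; P = b + 2y√(1+z²) = 2.61 + 2×2.77×2.6 = 17.01 m.
Hydraulic radius R = A/P = 25.64/17.01 = 1.507 m.
Manning's equation: Q = (1/n) A R^(2/3) S^(1/2) = (1/0.035) × 25.64 × 1.507^(2/3) × 0.0012^(1/2) = 33.4 m³/s.

Q = 33.4 m³/s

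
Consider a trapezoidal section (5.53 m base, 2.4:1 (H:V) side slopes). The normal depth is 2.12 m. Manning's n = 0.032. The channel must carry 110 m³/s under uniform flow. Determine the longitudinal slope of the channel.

With bottom width b = 5.53 m and side slope z = 2.4: A = (b + zy)y = (5.53 + 2.4×2.12)×2.12 = 22.51 m²; P = b + 2y√(1+z²) = 5.53 + 2×2.12×2.6 = 16.55 m.
Hydraulic radius R = A/P = 22.51/16.55 = 1.36 m.
From Manning's equation, S = [nQ / (1 A R^(2/3))]² = [0.032 × 110 / (1 × 22.51 × 1.36^(2/3))]² = 0.0162.

S = 0.0162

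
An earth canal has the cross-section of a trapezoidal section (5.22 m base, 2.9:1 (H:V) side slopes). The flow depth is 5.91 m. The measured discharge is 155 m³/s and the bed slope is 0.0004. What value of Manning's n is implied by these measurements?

With bottom width b = 5.22 m and side slope z = 2.9: A = (b + zy)y = (5.22 + 2.9×5.91)×5.91 = 132.1 m²; P = b + 2y√(1+z²) = 5.22 + 2×5.91×3.068 = 41.48 m.
Hydraulic radius R = A/P = 132.1/41.48 = 3.186 m.
Rearranging Manning's equation: n = (1/Q) A R^(2/3) S^(1/2) = (1/155) × 132.1 × 3.186^(2/3) × √0.0004 = 0.0369.

n = 0.0369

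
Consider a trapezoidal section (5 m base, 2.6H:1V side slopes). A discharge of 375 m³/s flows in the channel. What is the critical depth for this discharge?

y_c = 4.46 m

At critical depth, Q² T / (g A³) = 1, i.e. A³/T = Q²/g = 375²/9.81 = 14330.
Trying y = 3.5 m: A³/T = 5181 — too small.
Trying y = 4.9 m: A³/T = 21550 — too large.
Trying y = 4.46 m: A³/T = 14380 — matches.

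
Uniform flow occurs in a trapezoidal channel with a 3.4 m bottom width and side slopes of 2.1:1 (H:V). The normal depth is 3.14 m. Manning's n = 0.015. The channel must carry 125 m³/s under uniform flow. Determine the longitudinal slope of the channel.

With bottom width b = 3.4 m and side slope z = 2.1: A = (b + zy)y = (3.4 + 2.1×3.14)×3.14 = 31.38 m²; P = b + 2y√(1+z²) = 3.4 + 2×3.14×2.326 = 18.01 m.
Hydraulic radius R = A/P = 31.38/18.01 = 1.743 m.
From Manning's equation, S = [nQ / (1 A R^(2/3))]² = [0.015 × 125 / (1 × 31.38 × 1.743^(2/3))]² = 0.0017.

S = 0.0017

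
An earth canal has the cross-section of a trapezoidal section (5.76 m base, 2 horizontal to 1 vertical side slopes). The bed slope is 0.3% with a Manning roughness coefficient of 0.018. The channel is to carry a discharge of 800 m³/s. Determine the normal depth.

Manning's equation rearranged: A R^(2/3) = nQ / (1·√S) = 0.018 × 800 / (√0.003) = 262.9.
At y = 7.67 m: A R^(2/3) = 410.5 — over.
At y = 5 m: A R^(2/3) = 156.6 — short.
At y = 6.31 m: A R^(2/3) = 262.9 — matches.

y_n = 6.31 m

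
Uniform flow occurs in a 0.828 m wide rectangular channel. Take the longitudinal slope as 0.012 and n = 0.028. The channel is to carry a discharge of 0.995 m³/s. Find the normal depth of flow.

Manning's equation rearranged: A R^(2/3) = nQ / (1·√S) = 0.028 × 0.995 / (√0.012) = 0.2543.
Trying y = 0.667 m: A R^(2/3) = 0.2223 — short.
Trying y = 0.743 m: A R^(2/3) = 0.2544 — matches.

y_n = 0.743 m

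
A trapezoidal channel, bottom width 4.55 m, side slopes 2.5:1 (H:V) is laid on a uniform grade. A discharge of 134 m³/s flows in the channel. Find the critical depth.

At critical depth, Q² T / (g A³) = 1, i.e. A³/T = Q²/g = 134²/9.81 = 1830.
At y = 3.13 m: A³/T = 2877 — high.
At y = 2.5 m: A³/T = 1154 — low.
At y = 2.8 m: A³/T = 1823 — ≈ 1830.

y_c = 2.8 m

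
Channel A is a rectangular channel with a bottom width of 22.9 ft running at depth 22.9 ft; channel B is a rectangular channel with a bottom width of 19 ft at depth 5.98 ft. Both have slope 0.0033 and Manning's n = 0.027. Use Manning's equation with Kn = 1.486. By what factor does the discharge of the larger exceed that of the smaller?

7.52

Channel A: Flow area A = b·y = 22.9 × 22.9 = 524.4 ft². Wetted perimeter P = b + 2y = 22.9 + 2×22.9 = 68.7 ft. Hydraulic radius R = A/P = 524.4/68.7 = 7.633 ft. Q_A = (1.486/0.027)·524.4·7.633^(2/3)·√0.0033 = 6428 ft³/s.
Channel B: Flow area A = b·y = 19 × 5.98 = 113.6 ft². Wetted perimeter P = b + 2y = 19 + 2×5.98 = 30.96 ft. Hydraulic radius R = A/P = 113.6/30.96 = 3.67 ft. Q_B = (1.486/0.027)·113.6·3.67^(2/3)·√0.0033 = 854.7 ft³/s.
The larger discharge is 6428 ft³/s and the smaller is 854.7 ft³/s; the ratio is 7.52.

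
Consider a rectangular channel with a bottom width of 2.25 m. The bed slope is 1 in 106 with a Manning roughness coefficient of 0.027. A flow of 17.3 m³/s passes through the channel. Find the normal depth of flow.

Manning's equation rearranged: A R^(2/3) = nQ / (1·√S) = 0.027 × 17.3 / (√0.009434) = 4.809.
Trying y = 2.13 m: A R^(2/3) = 3.907 — too small.
Trying y = 2.53 m: A R^(2/3) = 4.818 — matches.

y_n = 2.53 m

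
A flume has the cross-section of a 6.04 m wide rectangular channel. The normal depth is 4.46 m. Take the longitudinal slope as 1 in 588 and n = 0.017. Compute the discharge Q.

Q = 96.7 m³/s

Flow area A = b·y = 6.04 × 4.46 = 26.94 m². Wetted perimeter P = b + 2y = 6.04 + 2×4.46 = 14.96 m.
Hydraulic radius R = A/P = 26.94/14.96 = 1.801 m.
Manning's equation: Q = (1/n) A R^(2/3) S^(1/2) = (1/0.017) × 26.94 × 1.801^(2/3) × 0.001701^(1/2) = 96.7 m³/s.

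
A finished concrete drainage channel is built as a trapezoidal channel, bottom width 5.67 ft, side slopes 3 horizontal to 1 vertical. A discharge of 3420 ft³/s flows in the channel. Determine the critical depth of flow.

At critical depth, Q² T / (g A³) = 1, i.e. A³/T = Q²/g = 3420²/32.2 = 363200.
At y = 9.71 ft: A³/T = 603500 — high.
At y = 6.49 ft: A³/T = 97360 — low.
At y = 8.69 ft: A³/T = 363000 — close enough.

y_c = 8.69 ft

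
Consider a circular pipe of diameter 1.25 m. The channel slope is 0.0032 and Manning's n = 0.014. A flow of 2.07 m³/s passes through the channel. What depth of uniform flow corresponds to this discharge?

y_n = 0.933 m

Manning's equation rearranged: A R^(2/3) = nQ / (1·√S) = 0.014 × 2.07 / (√0.0032) = 0.5123.
Try y = 1.05 m: A R^(2/3) = 0.577 — high.
Try y = 0.721 m: A R^(2/3) = 0.3571 — low.
Try y = 0.933 m: A R^(2/3) = 0.5124 — ≈ 0.5123.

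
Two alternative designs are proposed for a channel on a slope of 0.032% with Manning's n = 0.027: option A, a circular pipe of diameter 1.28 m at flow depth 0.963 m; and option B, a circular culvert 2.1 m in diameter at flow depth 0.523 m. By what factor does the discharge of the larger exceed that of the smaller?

1.8

Channel A: For a circular section of diameter D = 1.28 m at depth y = 0.963 m, the central angle is θ = 2 arccos(1 − 2y/D) = 4.2 rad. Then A = (D²/8)(θ − sin θ) = 1.039 m² and P = Dθ/2 = 2.688 m. Hydraulic radius R = A/P = 1.039/2.688 = 0.3864 m. Q_A = (1/0.027)·1.039·0.3864^(2/3)·√0.00032 = 0.365 m³/s.
Channel B: For a circular section of diameter D = 2.1 m at depth y = 0.523 m, the central angle is θ = 2 arccos(1 − 2y/D) = 2.09 rad. Then A = (D²/8)(θ − sin θ) = 0.6735 m² and P = Dθ/2 = 2.194 m. Hydraulic radius R = A/P = 0.6735/2.194 = 0.3069 m. Q_B = (1/0.027)·0.6735·0.3069^(2/3)·√0.00032 = 0.203 m³/s.
The larger discharge is 0.365 m³/s and the smaller is 0.203 m³/s; the ratio is 1.8.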